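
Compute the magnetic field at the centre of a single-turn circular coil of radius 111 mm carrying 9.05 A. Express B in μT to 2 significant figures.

At the centre of a circular loop the Biot–Savart law gives B = μ₀I/(2R).
B = (4π×10⁻⁷ × 9.05) / (2 × 0.111) = 5.12×10⁻⁵ T.

B ≈ 51 μT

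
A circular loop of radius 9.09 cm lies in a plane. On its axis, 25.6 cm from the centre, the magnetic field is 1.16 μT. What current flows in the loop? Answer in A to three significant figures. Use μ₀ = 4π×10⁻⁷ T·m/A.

On the axis of a loop, B = μ₀IR²/[2(R²+z²)^(3/2)], so I = 2B(R²+z²)^(3/2)/(μ₀R²).
R² + z² = 0.008263 + 0.06554 = 0.0738 m²; raised to 3/2 gives 2.00×10⁻² m³.
I = 2 × 1.16×10⁻⁶ × 2.00×10⁻² / (1.26×10⁻⁶ × 0.008263) = 4.48 A.

I ≈ 4.48 A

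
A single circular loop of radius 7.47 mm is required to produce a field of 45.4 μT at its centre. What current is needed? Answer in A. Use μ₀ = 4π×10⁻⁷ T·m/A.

At the centre of a circular loop B = μ₀I/(2R), so I = 2RB/μ₀.
With R = 0.00747 m, I = 2 × 0.00747 × 4.54×10⁻⁵ / (4π×10⁻⁷) = 0.540 A.

I ≈ 0.540 A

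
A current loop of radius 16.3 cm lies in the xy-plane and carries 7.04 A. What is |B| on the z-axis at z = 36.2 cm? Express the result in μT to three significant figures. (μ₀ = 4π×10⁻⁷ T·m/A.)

On the axis of a circular loop, B = μ₀IR² / [2(R²+z²)^(3/2)].
R² + z² = (0.163)² + (0.362)² = 0.1576 m², and (R²+z²)^(3/2) = 6.26×10⁻² m³.
B = (4π×10⁻⁷ × 7.04 × 0.02657) / (2 × 6.26×10⁻²) = 1.88×10⁻⁶ T.

B ≈ 1.88 μT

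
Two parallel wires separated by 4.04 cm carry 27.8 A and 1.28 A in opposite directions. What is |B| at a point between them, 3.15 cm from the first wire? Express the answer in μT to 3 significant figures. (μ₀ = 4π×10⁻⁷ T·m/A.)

Each long wire gives B = μ₀I/(2πd). Distances are d₁ = 0.0315 m and d₂ = 0.0089 m.
B₁ = 1.77×10⁻⁴ T, B₂ = 2.88×10⁻⁵ T.
Between antiparallel currents both contributions point the same way, so they add. B = B₁ + B₂ = 1.77×10⁻⁴ + 2.88×10⁻⁵ = 2.05×10⁻⁴ T.

B ≈ 205 μT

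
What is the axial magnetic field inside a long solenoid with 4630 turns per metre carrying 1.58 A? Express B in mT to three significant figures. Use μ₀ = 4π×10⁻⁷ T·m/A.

B ≈ 9.19 mT

Inside a long solenoid, B = μ₀nI with n = 4630 turns/m.
B = 4π×10⁻⁷ × 4630 × 1.58 = 9.19×10⁻³ T.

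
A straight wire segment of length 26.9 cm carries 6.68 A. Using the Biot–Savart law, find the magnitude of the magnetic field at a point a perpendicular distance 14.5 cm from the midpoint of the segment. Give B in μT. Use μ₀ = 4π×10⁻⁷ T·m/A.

For a finite straight segment, B = (μ₀I/4πd)(sinθ₁ + sinθ₂), where θ₁, θ₂ are the angles from the perpendicular to each end.
The perpendicular from the point meets the wire at its midpoint, so each end is L/2 = 0.1345 m away along the wire.
sinθ₁ = 0.1345/√(0.1345²+0.145²) = 0.6801; sinθ₂ = 0.1345/√(0.1345²+0.145²) = 0.6801.
B = (4π×10⁻⁷ × 6.68) / (4π × 0.145) × (0.6801 + 0.6801) = 6.27×10⁻⁶ T.

B ≈ 6.27 μT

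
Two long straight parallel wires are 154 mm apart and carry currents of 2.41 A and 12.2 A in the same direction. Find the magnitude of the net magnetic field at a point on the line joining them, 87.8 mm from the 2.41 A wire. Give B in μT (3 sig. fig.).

B ≈ 31.4 μT

Each long wire gives B = μ₀I/(2πd). Distances are d₁ = 0.0878 m and d₂ = 0.0662 m.
B₁ = 5.49×10⁻⁶ T, B₂ = 3.69×10⁻⁵ T.
Between parallel currents the two contributions point in opposite directions, so they subtract. B = |B₁ − B₂| = |5.49×10⁻⁶ − 3.69×10⁻⁵| = 3.14×10⁻⁵ T.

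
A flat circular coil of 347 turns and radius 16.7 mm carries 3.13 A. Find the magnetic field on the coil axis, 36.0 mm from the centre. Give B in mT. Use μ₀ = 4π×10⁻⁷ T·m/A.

B ≈ 3.05 mT

For an N-turn flat coil, B = Nμ₀IR²/[2(R²+z²)^(3/2)] with R = 0.0167 m, z = 0.036 m.
B = 347 × 8.78×10⁻⁶ T = 3.05×10⁻³ T.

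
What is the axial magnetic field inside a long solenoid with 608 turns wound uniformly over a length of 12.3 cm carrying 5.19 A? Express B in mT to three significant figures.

Inside a long solenoid, B = μ₀nI with n = 4943 turns/m.
B = 4π×10⁻⁷ × 4943 × 5.19 = 3.22×10⁻² T.

B ≈ 32.2 mT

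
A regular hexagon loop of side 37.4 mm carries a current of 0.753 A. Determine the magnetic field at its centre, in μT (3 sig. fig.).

B ≈ 13.9 μT

Each side is a finite straight segment at perpendicular distance d = a/(2 tan(π/6)) = 0.03239 m from the centre, with end-angles ±π/6.
One side contributes B₁ = (μ₀I/4πd)·2 sin(π/6) = 2.32×10⁻⁶ T.
All 6 sides add in the same direction: B = 6 × 2.32×10⁻⁶ = 1.39×10⁻⁵ T.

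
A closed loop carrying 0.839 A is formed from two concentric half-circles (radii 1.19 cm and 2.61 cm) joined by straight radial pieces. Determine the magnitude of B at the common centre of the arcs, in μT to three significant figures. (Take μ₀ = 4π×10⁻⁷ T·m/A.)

The radial connectors point toward the centre, so dl × r̂ = 0 and they contribute nothing.
Each semicircle gives μ₀I/(4R): inner arc 2.21×10⁻⁵ T, outer arc 1.01×10⁻⁵ T.
The two arcs carry current in opposite angular senses, so their fields oppose: B = |2.21×10⁻⁵ − 1.01×10⁻⁵| = 1.21×10⁻⁵ T.

B ≈ 12.1 μT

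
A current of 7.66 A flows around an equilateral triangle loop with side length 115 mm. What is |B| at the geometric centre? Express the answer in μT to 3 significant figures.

Each side is a finite straight segment at perpendicular distance d = a/(2 tan(π/3)) = 0.0332 m from the centre, with end-angles ±π/3.
One side contributes B₁ = (μ₀I/4πd)·2 sin(π/3) = 4.00×10⁻⁵ T.
All 3 sides add in the same direction: B = 3 × 4.00×10⁻⁵ = 1.20×10⁻⁴ T.

B ≈ 120 μT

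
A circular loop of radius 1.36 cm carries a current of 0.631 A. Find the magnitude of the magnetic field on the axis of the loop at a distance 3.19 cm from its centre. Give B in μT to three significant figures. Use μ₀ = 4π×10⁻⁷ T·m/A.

B ≈ 1.76 μT

On the axis of a circular loop, B = μ₀IR² / [2(R²+z²)^(3/2)].
R² + z² = (0.0136)² + (0.0319)² = 0.001203 m², and (R²+z²)^(3/2) = 4.17×10⁻⁵ m³.
B = (4π×10⁻⁷ × 0.631 × 0.000185) / (2 × 4.17×10⁻⁵) = 1.76×10⁻⁶ T.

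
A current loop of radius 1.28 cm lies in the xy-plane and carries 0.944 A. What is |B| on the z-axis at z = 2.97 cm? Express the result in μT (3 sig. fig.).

On the axis of a circular loop, B = μ₀IR² / [2(R²+z²)^(3/2)].
R² + z² = (0.0128)² + (0.0297)² = 0.001046 m², and (R²+z²)^(3/2) = 3.38×10⁻⁵ m³.
B = (4π×10⁻⁷ × 0.944 × 0.0001638) / (2 × 3.38×10⁻⁵) = 2.87×10⁻⁶ T.

B ≈ 2.87 μT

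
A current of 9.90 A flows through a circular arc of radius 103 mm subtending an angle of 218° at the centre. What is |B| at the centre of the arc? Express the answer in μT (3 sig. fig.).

B ≈ 36.6 μT

The Biot–Savart field of a circular arc at its centre is B = μ₀Iφ/(4πR), with φ = 3.805 rad.
B = (4π×10⁻⁷ × 9.90 × 3.805) / (4π × 0.103) = 3.66×10⁻⁵ T.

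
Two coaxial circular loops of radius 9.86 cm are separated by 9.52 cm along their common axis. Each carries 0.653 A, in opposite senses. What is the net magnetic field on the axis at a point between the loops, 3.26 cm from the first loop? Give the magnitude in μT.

Each loop contributes B = μ₀IR²/[2(R²+z²)^(3/2)] on the axis, with z measured from that loop.
Loop 1 (z = 0.0326 m): B₁ = 3.56×10⁻⁶ T. Loop 2 (z = 0.0626 m): B₂ = 2.50×10⁻⁶ T.
The fields oppose: B = |B₁ − B₂| = 1.06×10⁻⁶ T.

B ≈ 1.06 μT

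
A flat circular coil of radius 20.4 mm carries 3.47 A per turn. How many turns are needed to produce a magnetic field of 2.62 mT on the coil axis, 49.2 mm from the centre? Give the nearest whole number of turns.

For an N-turn coil, B = Nμ₀IR²/[2(R²+z²)^(3/2)]. A single turn gives B₁ = 6.01×10⁻⁶ T with R = 0.0204 m, z = 0.0492 m.
N = B/B₁ = 2.62×10⁻³ / 6.01×10⁻⁶ = 436.29.

N = 436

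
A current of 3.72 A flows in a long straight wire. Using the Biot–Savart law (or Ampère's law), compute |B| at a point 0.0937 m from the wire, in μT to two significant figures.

B ≈ 7.9 μT

For an infinitely long straight wire, B = μ₀I/(2πd).
B = (4π×10⁻⁷ × 3.72) / (2π × 0.0937) = 7.94×10⁻⁶ T.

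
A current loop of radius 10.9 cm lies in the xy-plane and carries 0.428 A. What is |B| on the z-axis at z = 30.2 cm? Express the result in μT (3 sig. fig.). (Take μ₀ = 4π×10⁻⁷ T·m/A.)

B ≈ 0.0965 μT

On the axis of a circular loop, B = μ₀IR² / [2(R²+z²)^(3/2)].
R² + z² = (0.109)² + (0.302)² = 0.1031 m², and (R²+z²)^(3/2) = 3.31×10⁻² m³.
B = (4π×10⁻⁷ × 0.428 × 0.01188) / (2 × 3.31×10⁻²) = 9.65×10⁻⁸ T.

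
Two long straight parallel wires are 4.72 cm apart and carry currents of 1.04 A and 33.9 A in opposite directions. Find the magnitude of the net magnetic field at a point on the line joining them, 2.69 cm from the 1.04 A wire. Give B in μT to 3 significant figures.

B ≈ 342 μT

Each long wire gives B = μ₀I/(2πd). Distances are d₁ = 0.0269 m and d₂ = 0.0203 m.
B₁ = 7.73×10⁻⁶ T, B₂ = 3.34×10⁻⁴ T.
Between antiparallel currents both contributions point the same way, so they add. B = B₁ + B₂ = 7.73×10⁻⁶ + 3.34×10⁻⁴ = 3.42×10⁻⁴ T.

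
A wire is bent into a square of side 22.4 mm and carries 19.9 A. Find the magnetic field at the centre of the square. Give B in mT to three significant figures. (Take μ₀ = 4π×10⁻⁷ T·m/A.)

B ≈ 1.01 mT

Each side is a finite straight segment at perpendicular distance d = a/(2 tan(π/4)) = 0.0112 m from the centre, with end-angles ±π/4.
One side contributes B₁ = (μ₀I/4πd)·2 sin(π/4) = 2.51×10⁻⁴ T.
All 4 sides add in the same direction: B = 4 × 2.51×10⁻⁴ = 1.01×10⁻³ T.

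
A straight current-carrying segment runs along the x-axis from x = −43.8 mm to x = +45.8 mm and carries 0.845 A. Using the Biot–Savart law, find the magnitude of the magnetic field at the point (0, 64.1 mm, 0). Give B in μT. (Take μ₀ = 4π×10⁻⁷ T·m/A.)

For a finite straight segment, B = (μ₀I/4πd)(sinθ₁ + sinθ₂), where θ₁, θ₂ are the angles from the perpendicular to each end.
The perpendicular distance is d = 0.0641 m; the end-offsets along the wire are a = 0.0438 m and b = 0.0458 m.
sinθ₁ = 0.0438/√(0.0438²+0.0641²) = 0.5642; sinθ₂ = 0.0458/√(0.0458²+0.0641²) = 0.5814.
B = (4π×10⁻⁷ × 0.845) / (4π × 0.0641) × (0.5642 + 0.5814) = 1.51×10⁻⁶ T.

B ≈ 1.51 μT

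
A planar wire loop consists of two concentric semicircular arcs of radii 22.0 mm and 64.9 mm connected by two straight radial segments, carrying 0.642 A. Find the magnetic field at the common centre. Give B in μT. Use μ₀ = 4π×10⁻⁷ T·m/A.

The radial connectors point toward the centre, so dl × r̂ = 0 and they contribute nothing.
Each semicircle gives μ₀I/(4R): inner arc 9.17×10⁻⁶ T, outer arc 3.11×10⁻⁶ T.
The two arcs carry current in opposite angular senses, so their fields oppose: B = |9.17×10⁻⁶ − 3.11×10⁻⁶| = 6.06×10⁻⁶ T.

B ≈ 6.06 μT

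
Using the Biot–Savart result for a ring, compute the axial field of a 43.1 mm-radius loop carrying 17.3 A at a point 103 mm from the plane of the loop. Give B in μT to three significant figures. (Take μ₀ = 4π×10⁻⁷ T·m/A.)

On the axis of a circular loop, B = μ₀IR² / [2(R²+z²)^(3/2)].
R² + z² = (0.0431)² + (0.103)² = 0.01247 m², and (R²+z²)^(3/2) = 1.39×10⁻³ m³.
B = (4π×10⁻⁷ × 17.3 × 0.001858) / (2 × 1.39×10⁻³) = 1.45×10⁻⁵ T.

B ≈ 14.5 μT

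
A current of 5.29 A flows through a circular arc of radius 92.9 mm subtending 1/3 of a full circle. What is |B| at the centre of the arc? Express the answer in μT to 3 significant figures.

B ≈ 11.9 μT

The Biot–Savart field of a circular arc at its centre is B = μ₀Iφ/(4πR), with φ = 2.094 rad.
B = (4π×10⁻⁷ × 5.29 × 2.094) / (4π × 0.0929) = 1.19×10⁻⁵ T.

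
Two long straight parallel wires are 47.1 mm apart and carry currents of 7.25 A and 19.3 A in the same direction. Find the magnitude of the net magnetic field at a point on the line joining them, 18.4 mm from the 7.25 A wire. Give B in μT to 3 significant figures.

B ≈ 55.7 μT

Each long wire gives B = μ₀I/(2πd). Distances are d₁ = 0.0184 m and d₂ = 0.0287 m.
B₁ = 7.88×10⁻⁵ T, B₂ = 1.34×10⁻⁴ T.
Between parallel currents the two contributions point in opposite directions, so they subtract. B = |B₁ − B₂| = |7.88×10⁻⁵ − 1.34×10⁻⁴| = 5.57×10⁻⁵ T.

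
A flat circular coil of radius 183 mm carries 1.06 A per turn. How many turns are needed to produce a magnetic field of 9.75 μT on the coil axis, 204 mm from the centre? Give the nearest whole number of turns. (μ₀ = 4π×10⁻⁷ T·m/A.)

For an N-turn coil, B = Nμ₀IR²/[2(R²+z²)^(3/2)]. A single turn gives B₁ = 1.08×10⁻⁶ T with R = 0.183 m, z = 0.204 m.
N = B/B₁ = 9.75×10⁻⁶ / 1.08×10⁻⁶ = 9.00.

N = 9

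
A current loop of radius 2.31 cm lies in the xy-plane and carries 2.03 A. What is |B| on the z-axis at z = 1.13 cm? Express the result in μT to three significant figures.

On the axis of a circular loop, B = μ₀IR² / [2(R²+z²)^(3/2)].
R² + z² = (0.0231)² + (0.0113)² = 0.0006613 m², and (R²+z²)^(3/2) = 1.70×10⁻⁵ m³.
B = (4π×10⁻⁷ × 2.03 × 0.0005336) / (2 × 1.70×10⁻⁵) = 4.00×10⁻⁵ T.

B ≈ 40.0 μT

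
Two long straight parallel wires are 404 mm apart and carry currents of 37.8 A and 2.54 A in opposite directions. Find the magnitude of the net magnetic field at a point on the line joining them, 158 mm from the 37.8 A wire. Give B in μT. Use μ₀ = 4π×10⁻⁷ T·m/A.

Each long wire gives B = μ₀I/(2πd). Distances are d₁ = 0.158 m and d₂ = 0.246 m.
B₁ = 4.78×10⁻⁵ T, B₂ = 2.07×10⁻⁶ T.
Between antiparallel currents both contributions point the same way, so they add. B = B₁ + B₂ = 4.78×10⁻⁵ + 2.07×10⁻⁶ = 4.99×10⁻⁵ T.

B ≈ 49.9 μT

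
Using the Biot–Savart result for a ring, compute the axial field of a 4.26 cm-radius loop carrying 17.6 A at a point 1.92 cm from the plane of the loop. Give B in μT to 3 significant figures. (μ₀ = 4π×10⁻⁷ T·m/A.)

B ≈ 197 μT

On the axis of a circular loop, B = μ₀IR² / [2(R²+z²)^(3/2)].
R² + z² = (0.0426)² + (0.0192)² = 0.002183 m², and (R²+z²)^(3/2) = 1.02×10⁻⁴ m³.
B = (4π×10⁻⁷ × 17.6 × 0.001815) / (2 × 1.02×10⁻⁴) = 1.97×10⁻⁴ T.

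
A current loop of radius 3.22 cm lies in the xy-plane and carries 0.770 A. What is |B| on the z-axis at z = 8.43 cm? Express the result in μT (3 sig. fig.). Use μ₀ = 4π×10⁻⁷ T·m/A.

B ≈ 0.683 μT

On the axis of a circular loop, B = μ₀IR² / [2(R²+z²)^(3/2)].
R² + z² = (0.0322)² + (0.0843)² = 0.008143 m², and (R²+z²)^(3/2) = 7.35×10⁻⁴ m³.
B = (4π×10⁻⁷ × 0.770 × 0.001037) / (2 × 7.35×10⁻⁴) = 6.83×10⁻⁷ T.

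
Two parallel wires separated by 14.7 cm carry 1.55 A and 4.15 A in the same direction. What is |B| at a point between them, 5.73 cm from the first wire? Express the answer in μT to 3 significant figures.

Each long wire gives B = μ₀I/(2πd). Distances are d₁ = 0.0573 m and d₂ = 0.0897 m.
B₁ = 5.41×10⁻⁶ T, B₂ = 9.25×10⁻⁶ T.
Between parallel currents the two contributions point in opposite directions, so they subtract. B = |B₁ − B₂| = |5.41×10⁻⁶ − 9.25×10⁻⁶| = 3.84×10⁻⁶ T.

B ≈ 3.84 μT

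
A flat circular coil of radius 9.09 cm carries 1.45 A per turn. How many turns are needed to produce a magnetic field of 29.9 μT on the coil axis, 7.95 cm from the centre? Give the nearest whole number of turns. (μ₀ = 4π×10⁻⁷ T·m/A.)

N = 7

For an N-turn coil, B = Nμ₀IR²/[2(R²+z²)^(3/2)]. A single turn gives B₁ = 4.27×10⁻⁶ T with R = 0.0909 m, z = 0.0795 m.
N = B/B₁ = 2.99×10⁻⁵ / 4.27×10⁻⁶ = 6.99.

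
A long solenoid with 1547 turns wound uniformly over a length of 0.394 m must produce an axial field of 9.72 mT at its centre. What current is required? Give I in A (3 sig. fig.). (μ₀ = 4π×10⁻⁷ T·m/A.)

Inside a long solenoid B = μ₀nI with n = 3926 m⁻¹, so I = B/(μ₀n).
I = 9.72×10⁻³ / (4π×10⁻⁷ × 3926) = 1.97 A.

I ≈ 1.97 A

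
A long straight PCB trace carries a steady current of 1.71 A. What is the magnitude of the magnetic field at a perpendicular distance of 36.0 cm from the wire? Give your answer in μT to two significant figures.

For an infinitely long straight wire, B = μ₀I/(2πd).
B = (4π×10⁻⁷ × 1.71) / (2π × 0.36) = 9.50×10⁻⁷ T.

B ≈ 0.95 μT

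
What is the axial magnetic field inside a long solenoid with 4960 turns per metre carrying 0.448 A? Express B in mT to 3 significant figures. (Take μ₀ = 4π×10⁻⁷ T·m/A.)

Inside a long solenoid, B = μ₀nI with n = 4960 turns/m.
B = 4π×10⁻⁷ × 4960 × 0.448 = 2.79×10⁻³ T.

B ≈ 2.79 mT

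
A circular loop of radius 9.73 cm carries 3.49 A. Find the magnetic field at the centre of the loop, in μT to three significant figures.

B ≈ 22.5 μT

At the centre of a circular loop the Biot–Savart law gives B = μ₀I/(2R).
B = (4π×10⁻⁷ × 3.49) / (2 × 0.0973) = 2.25×10⁻⁵ T.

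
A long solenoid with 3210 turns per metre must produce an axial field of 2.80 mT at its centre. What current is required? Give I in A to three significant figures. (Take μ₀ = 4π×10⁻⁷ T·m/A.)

I ≈ 0.694 A

Inside a long solenoid B = μ₀nI with n = 3210 m⁻¹, so I = B/(μ₀n).
I = 2.80×10⁻³ / (4π×10⁻⁷ × 3210) = 0.694 A.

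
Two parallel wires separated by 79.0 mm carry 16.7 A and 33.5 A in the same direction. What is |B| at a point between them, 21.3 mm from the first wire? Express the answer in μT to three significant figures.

Each long wire gives B = μ₀I/(2πd). Distances are d₁ = 0.0213 m and d₂ = 0.0577 m.
B₁ = 1.57×10⁻⁴ T, B₂ = 1.16×10⁻⁴ T.
Between parallel currents the two contributions point in opposite directions, so they subtract. B = |B₁ − B₂| = |1.57×10⁻⁴ − 1.16×10⁻⁴| = 4.07×10⁻⁵ T.

B ≈ 40.7 μT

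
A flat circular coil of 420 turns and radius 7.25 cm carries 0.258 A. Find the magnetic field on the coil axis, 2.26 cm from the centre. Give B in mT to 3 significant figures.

B ≈ 0.817 mT

For an N-turn flat coil, B = Nμ₀IR²/[2(R²+z²)^(3/2)] with R = 0.0725 m, z = 0.0226 m.
B = 420 × 1.95×10⁻⁶ T = 8.17×10⁻⁴ T.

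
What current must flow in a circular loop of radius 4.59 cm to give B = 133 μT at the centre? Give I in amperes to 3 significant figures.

I ≈ 9.72 A

At the centre of a circular loop B = μ₀I/(2R), so I = 2RB/μ₀.
With R = 0.0459 m, I = 2 × 0.0459 × 1.33×10⁻⁴ / (4π×10⁻⁷) = 9.72 A.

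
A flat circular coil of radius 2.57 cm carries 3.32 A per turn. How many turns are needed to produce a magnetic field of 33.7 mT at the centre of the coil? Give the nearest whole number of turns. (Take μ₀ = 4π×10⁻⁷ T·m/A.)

For an N-turn coil, B = Nμ₀I/(2R). A single turn gives B₁ = 8.12×10⁻⁵ T with R = 0.0257 m.
N = B/B₁ = 3.37×10⁻² / 8.12×10⁻⁵ = 415.19.

N = 415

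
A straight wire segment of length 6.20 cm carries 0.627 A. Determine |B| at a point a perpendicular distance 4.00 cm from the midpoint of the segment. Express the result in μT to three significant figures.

For a finite straight segment, B = (μ₀I/4πd)(sinθ₁ + sinθ₂), where θ₁, θ₂ are the angles from the perpendicular to each end.
The perpendicular from the point meets the wire at its midpoint, so each end is L/2 = 0.031 m away along the wire.
sinθ₁ = 0.031/√(0.031²+0.04²) = 0.6126; sinθ₂ = 0.031/√(0.031²+0.04²) = 0.6126.
B = (4π×10⁻⁷ × 0.627) / (4π × 0.04) × (0.6126 + 0.6126) = 1.92×10⁻⁶ T.

B ≈ 1.92 μT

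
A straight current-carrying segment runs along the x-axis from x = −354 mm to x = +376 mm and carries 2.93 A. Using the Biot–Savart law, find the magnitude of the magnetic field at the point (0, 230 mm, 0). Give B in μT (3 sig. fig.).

For a finite straight segment, B = (μ₀I/4πd)(sinθ₁ + sinθ₂), where θ₁, θ₂ are the angles from the perpendicular to each end.
The perpendicular distance is d = 0.23 m; the end-offsets along the wire are a = 0.354 m and b = 0.376 m.
sinθ₁ = 0.354/√(0.354²+0.23²) = 0.8386; sinθ₂ = 0.376/√(0.376²+0.23²) = 0.8531.
B = (4π×10⁻⁷ × 2.93) / (4π × 0.23) × (0.8386 + 0.8531) = 2.15×10⁻⁶ T.

B ≈ 2.15 μT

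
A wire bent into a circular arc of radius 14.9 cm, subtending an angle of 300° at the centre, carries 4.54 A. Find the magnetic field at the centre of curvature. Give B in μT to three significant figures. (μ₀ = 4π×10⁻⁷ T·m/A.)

The Biot–Savart field of a circular arc at its centre is B = μ₀Iφ/(4πR), with φ = 5.236 rad.
B = (4π×10⁻⁷ × 4.54 × 5.236) / (4π × 0.149) = 1.60×10⁻⁵ T.

B ≈ 16.0 μT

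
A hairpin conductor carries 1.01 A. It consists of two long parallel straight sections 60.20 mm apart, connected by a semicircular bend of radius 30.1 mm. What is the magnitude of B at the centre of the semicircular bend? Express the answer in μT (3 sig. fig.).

The semicircular arc contributes B_arc = μ₀I·π/(4πR) = μ₀I/(4R) = 1.05×10⁻⁵ T.
Each semi-infinite lead is at perpendicular distance R = 0.0301 m from the centre, with the perpendicular foot at its near end, so it contributes μ₀I/(4πR); both point the same way, together 6.71×10⁻⁶ T.
Arc and leads all point the same direction: B = 1.05×10⁻⁵ + 6.71×10⁻⁶ = 1.73×10⁻⁵ T.

B ≈ 17.3 μT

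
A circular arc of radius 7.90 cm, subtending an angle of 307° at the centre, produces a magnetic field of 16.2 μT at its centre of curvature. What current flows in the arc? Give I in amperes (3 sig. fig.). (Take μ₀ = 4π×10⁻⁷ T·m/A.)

For a circular arc, B = μ₀Iφ/(4πR) with φ in radians; here φ = 5.358 rad.
So I = 4πRB/(μ₀φ) = 4π × 0.079 × 1.62×10⁻⁵ / (4π×10⁻⁷ × 5.358) = 2.39 A.

I ≈ 2.39 A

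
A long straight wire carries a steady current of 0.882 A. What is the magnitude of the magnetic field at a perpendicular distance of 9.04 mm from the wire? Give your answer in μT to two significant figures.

B ≈ 20 μT

For an infinitely long straight wire, B = μ₀I/(2πd).
B = (4π×10⁻⁷ × 0.882) / (2π × 0.00904) = 1.95×10⁻⁵ T.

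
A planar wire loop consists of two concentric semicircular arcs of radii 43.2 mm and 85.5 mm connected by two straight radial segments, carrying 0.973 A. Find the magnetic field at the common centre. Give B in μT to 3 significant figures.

B ≈ 3.50 μT

The radial connectors point toward the centre, so dl × r̂ = 0 and they contribute nothing.
Each semicircle gives μ₀I/(4R): inner arc 7.08×10⁻⁶ T, outer arc 3.58×10⁻⁶ T.
The two arcs carry current in opposite angular senses, so their fields oppose: B = |7.08×10⁻⁶ − 3.58×10⁻⁶| = 3.50×10⁻⁶ T.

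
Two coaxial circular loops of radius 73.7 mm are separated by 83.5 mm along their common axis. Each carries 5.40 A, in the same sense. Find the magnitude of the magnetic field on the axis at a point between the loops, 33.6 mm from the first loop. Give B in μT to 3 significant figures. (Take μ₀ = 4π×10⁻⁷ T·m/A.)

B ≈ 60.8 μT

Each loop contributes B = μ₀IR²/[2(R²+z²)^(3/2)] on the axis, with z measured from that loop.
Loop 1 (z = 0.0336 m): B₁ = 3.47×10⁻⁵ T. Loop 2 (z = 0.0499 m): B₂ = 2.61×10⁻⁵ T.
The fields add: B = B₁ + B₂ = 6.08×10⁻⁵ T.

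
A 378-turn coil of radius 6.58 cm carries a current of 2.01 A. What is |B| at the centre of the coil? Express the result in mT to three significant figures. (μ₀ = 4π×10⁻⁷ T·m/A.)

B ≈ 7.26 mT

For an N-turn flat coil, B = Nμ₀I/(2R) with R = 0.0658 m.
B = 378 × 1.92×10⁻⁵ T = 7.26×10⁻³ T.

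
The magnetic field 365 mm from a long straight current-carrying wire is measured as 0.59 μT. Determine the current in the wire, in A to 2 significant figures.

I ≈ 1.1 A

For a long straight wire B = μ₀I/(2πd), so I = 2πdB/μ₀.
I = 2π × 0.365 × 5.90×10⁻⁷ / (4π×10⁻⁷) = 1.08 A.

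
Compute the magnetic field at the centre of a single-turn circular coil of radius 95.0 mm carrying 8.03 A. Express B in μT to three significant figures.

B ≈ 53.1 μT

At the centre of a circular loop the Biot–Savart law gives B = μ₀I/(2R).
B = (4π×10⁻⁷ × 8.03) / (2 × 0.095) = 5.31×10⁻⁵ T.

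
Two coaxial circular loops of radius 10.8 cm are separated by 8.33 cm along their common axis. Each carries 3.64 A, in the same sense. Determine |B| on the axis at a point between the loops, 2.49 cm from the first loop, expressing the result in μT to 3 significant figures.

Each loop contributes B = μ₀IR²/[2(R²+z²)^(3/2)] on the axis, with z measured from that loop.
Loop 1 (z = 0.0249 m): B₁ = 1.96×10⁻⁵ T. Loop 2 (z = 0.0584 m): B₂ = 1.44×10⁻⁵ T.
The fields add: B = B₁ + B₂ = 3.40×10⁻⁵ T.

B ≈ 34.0 μT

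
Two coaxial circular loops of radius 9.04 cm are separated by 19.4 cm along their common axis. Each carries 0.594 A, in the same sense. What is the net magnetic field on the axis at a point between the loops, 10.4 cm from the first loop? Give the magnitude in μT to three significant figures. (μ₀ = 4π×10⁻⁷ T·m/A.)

Each loop contributes B = μ₀IR²/[2(R²+z²)^(3/2)] on the axis, with z measured from that loop.
Loop 1 (z = 0.104 m): B₁ = 1.17×10⁻⁶ T. Loop 2 (z = 0.09 m): B₂ = 1.47×10⁻⁶ T.
The fields add: B = B₁ + B₂ = 2.64×10⁻⁶ T.

B ≈ 2.64 μT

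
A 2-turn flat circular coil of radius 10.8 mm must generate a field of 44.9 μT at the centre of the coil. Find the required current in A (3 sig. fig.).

I ≈ 0.386 A

For an N-turn coil, B = Nμ₀I/(2R) with R = 0.0108 m, so I = 2RB/(Nμ₀) = 2 × 0.0108 × 4.49×10⁻⁵ / (2 × 4π×10⁻⁷) = 0.386 A.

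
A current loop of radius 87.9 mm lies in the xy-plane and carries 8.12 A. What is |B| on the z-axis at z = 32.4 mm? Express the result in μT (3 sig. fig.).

B ≈ 47.9 μT

On the axis of a circular loop, B = μ₀IR² / [2(R²+z²)^(3/2)].
R² + z² = (0.0879)² + (0.0324)² = 0.008776 m², and (R²+z²)^(3/2) = 8.22×10⁻⁴ m³.
B = (4π×10⁻⁷ × 8.12 × 0.007726) / (2 × 8.22×10⁻⁴) = 4.79×10⁻⁵ T.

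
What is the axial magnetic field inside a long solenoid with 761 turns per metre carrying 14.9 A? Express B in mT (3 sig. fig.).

Inside a long solenoid, B = μ₀nI with n = 761 turns/m.
B = 4π×10⁻⁷ × 761 × 14.9 = 1.42×10⁻² T.

B ≈ 14.2 mT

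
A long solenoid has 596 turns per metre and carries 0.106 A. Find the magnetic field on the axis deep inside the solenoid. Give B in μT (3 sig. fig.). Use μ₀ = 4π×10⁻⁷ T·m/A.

Inside a long solenoid, B = μ₀nI with n = 596 turns/m.
B = 4π×10⁻⁷ × 596 × 0.106 = 7.94×10⁻⁵ T.

B ≈ 79.4 μT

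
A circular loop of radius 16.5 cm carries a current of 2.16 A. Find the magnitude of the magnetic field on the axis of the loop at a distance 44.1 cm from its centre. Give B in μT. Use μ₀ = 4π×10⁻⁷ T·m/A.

B ≈ 0.354 μT

On the axis of a circular loop, B = μ₀IR² / [2(R²+z²)^(3/2)].
R² + z² = (0.165)² + (0.441)² = 0.2217 m², and (R²+z²)^(3/2) = 0.104 m³.
B = (4π×10⁻⁷ × 2.16 × 0.02723) / (2 × 0.104) = 3.54×10⁻⁷ T.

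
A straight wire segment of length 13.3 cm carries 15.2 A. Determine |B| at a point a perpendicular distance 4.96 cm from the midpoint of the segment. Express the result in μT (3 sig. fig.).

B ≈ 49.1 μT

For a finite straight segment, B = (μ₀I/4πd)(sinθ₁ + sinθ₂), where θ₁, θ₂ are the angles from the perpendicular to each end.
The perpendicular from the point meets the wire at its midpoint, so each end is L/2 = 0.0665 m away along the wire.
sinθ₁ = 0.0665/√(0.0665²+0.0496²) = 0.8016; sinθ₂ = 0.0665/√(0.0665²+0.0496²) = 0.8016.
B = (4π×10⁻⁷ × 15.2) / (4π × 0.0496) × (0.8016 + 0.8016) = 4.91×10⁻⁵ T.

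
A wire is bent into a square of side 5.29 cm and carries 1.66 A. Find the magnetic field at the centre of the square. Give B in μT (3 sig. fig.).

Each side is a finite straight segment at perpendicular distance d = a/(2 tan(π/4)) = 0.02645 m from the centre, with end-angles ±π/4.
One side contributes B₁ = (μ₀I/4πd)·2 sin(π/4) = 8.88×10⁻⁶ T.
All 4 sides add in the same direction: B = 4 × 8.88×10⁻⁶ = 3.55×10⁻⁵ T.

B ≈ 35.5 μT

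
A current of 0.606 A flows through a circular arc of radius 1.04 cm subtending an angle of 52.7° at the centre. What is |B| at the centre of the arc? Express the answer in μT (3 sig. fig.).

B ≈ 5.36 μT

The Biot–Savart field of a circular arc at its centre is B = μ₀Iφ/(4πR), with φ = 0.9198 rad.
B = (4π×10⁻⁷ × 0.606 × 0.9198) / (4π × 0.0104) = 5.36×10⁻⁶ T.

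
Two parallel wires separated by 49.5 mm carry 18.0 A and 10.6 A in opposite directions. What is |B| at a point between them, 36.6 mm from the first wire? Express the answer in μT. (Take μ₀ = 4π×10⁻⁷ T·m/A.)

Each long wire gives B = μ₀I/(2πd). Distances are d₁ = 0.0366 m and d₂ = 0.0129 m.
B₁ = 9.84×10⁻⁵ T, B₂ = 1.64×10⁻⁴ T.
Between antiparallel currents both contributions point the same way, so they add. B = B₁ + B₂ = 9.84×10⁻⁵ + 1.64×10⁻⁴ = 2.63×10⁻⁴ T.

B ≈ 263 μT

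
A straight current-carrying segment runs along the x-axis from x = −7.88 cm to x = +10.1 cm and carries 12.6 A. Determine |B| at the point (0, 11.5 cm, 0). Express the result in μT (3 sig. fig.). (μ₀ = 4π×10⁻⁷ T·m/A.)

B ≈ 13.4 μT

For a finite straight segment, B = (μ₀I/4πd)(sinθ₁ + sinθ₂), where θ₁, θ₂ are the angles from the perpendicular to each end.
The perpendicular distance is d = 0.115 m; the end-offsets along the wire are a = 0.0788 m and b = 0.101 m.
sinθ₁ = 0.0788/√(0.0788²+0.115²) = 0.5652; sinθ₂ = 0.101/√(0.101²+0.115²) = 0.6599.
B = (4π×10⁻⁷ × 12.6) / (4π × 0.115) × (0.5652 + 0.6599) = 1.34×10⁻⁵ T.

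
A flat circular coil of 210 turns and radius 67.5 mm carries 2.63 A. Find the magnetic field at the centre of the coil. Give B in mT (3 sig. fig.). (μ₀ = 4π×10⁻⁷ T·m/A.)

B ≈ 5.14 mT

For an N-turn flat coil, B = Nμ₀I/(2R) with R = 0.0675 m.
B = 210 × 2.45×10⁻⁵ T = 5.14×10⁻³ T.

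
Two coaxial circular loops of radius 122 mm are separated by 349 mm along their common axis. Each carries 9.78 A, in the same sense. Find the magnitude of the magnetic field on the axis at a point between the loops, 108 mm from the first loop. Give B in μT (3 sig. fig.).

B ≈ 25.8 μT

Each loop contributes B = μ₀IR²/[2(R²+z²)^(3/2)] on the axis, with z measured from that loop.
Loop 1 (z = 0.108 m): B₁ = 2.11×10⁻⁵ T. Loop 2 (z = 0.241 m): B₂ = 4.64×10⁻⁶ T.
The fields add: B = B₁ + B₂ = 2.58×10⁻⁵ T.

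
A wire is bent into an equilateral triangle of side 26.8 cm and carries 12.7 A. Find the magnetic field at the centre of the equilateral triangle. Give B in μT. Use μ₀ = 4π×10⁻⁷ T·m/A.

Each side is a finite straight segment at perpendicular distance d = a/(2 tan(π/3)) = 0.07736 m from the centre, with end-angles ±π/3.
One side contributes B₁ = (μ₀I/4πd)·2 sin(π/3) = 2.84×10⁻⁵ T.
All 3 sides add in the same direction: B = 3 × 2.84×10⁻⁵ = 8.53×10⁻⁵ T.

B ≈ 85.3 μT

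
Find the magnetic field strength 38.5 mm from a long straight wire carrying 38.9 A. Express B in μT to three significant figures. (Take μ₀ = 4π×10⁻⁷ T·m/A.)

For an infinitely long straight wire, B = μ₀I/(2πd).
B = (4π×10⁻⁷ × 38.9) / (2π × 0.0385) = 2.02×10⁻⁴ T.

B ≈ 202 μT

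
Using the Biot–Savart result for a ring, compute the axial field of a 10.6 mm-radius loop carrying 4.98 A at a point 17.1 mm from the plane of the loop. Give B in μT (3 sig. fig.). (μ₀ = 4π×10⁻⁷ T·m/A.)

B ≈ 43.2 μT

On the axis of a circular loop, B = μ₀IR² / [2(R²+z²)^(3/2)].
R² + z² = (0.0106)² + (0.0171)² = 0.0004048 m², and (R²+z²)^(3/2) = 8.14×10⁻⁶ m³.
B = (4π×10⁻⁷ × 4.98 × 0.0001124) / (2 × 8.14×10⁻⁶) = 4.32×10⁻⁵ T.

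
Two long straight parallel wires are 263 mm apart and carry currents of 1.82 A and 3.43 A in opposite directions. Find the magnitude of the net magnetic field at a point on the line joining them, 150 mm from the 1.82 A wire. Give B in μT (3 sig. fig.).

B ≈ 8.50 μT

Each long wire gives B = μ₀I/(2πd). Distances are d₁ = 0.15 m and d₂ = 0.113 m.
B₁ = 2.43×10⁻⁶ T, B₂ = 6.07×10⁻⁶ T.
Between antiparallel currents both contributions point the same way, so they add. B = B₁ + B₂ = 2.43×10⁻⁶ + 6.07×10⁻⁶ = 8.50×10⁻⁶ T.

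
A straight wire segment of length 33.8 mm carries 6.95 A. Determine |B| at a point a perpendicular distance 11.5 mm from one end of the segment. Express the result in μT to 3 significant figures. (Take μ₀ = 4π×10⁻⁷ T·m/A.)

B ≈ 57.2 μT

For a finite straight segment, B = (μ₀I/4πd)(sinθ₁ + sinθ₂), where θ₁, θ₂ are the angles from the perpendicular to each end.
The perpendicular foot is at one end, so the two end-offsets along the wire are 0 and L = 0.0338 m.
sinθ₁ = 0/√(0²+0.0115²) = 0.0000; sinθ₂ = 0.0338/√(0.0338²+0.0115²) = 0.9467.
B = (4π×10⁻⁷ × 6.95) / (4π × 0.0115) × (0.0000 + 0.9467) = 5.72×10⁻⁵ T.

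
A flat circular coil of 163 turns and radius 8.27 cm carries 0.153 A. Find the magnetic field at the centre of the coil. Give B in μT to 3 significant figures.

For an N-turn flat coil, B = Nμ₀I/(2R) with R = 0.0827 m.
B = 163 × 1.16×10⁻⁶ T = 1.89×10⁻⁴ T.

B ≈ 189 μT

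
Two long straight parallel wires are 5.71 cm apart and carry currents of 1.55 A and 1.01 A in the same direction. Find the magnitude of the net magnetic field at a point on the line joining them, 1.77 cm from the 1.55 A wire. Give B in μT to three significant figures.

Each long wire gives B = μ₀I/(2πd). Distances are d₁ = 0.0177 m and d₂ = 0.0394 m.
B₁ = 1.75×10⁻⁵ T, B₂ = 5.13×10⁻⁶ T.
Between parallel currents the two contributions point in opposite directions, so they subtract. B = |B₁ − B₂| = |1.75×10⁻⁵ − 5.13×10⁻⁶| = 1.24×10⁻⁵ T.

B ≈ 12.4 μT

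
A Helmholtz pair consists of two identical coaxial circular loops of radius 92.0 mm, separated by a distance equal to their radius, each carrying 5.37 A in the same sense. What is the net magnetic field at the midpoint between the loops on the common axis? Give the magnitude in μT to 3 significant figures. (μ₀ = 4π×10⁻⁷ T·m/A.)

Each loop contributes B = μ₀IR²/[2(R²+z²)^(3/2)] on the axis, with z measured from that loop.
Loop 1 (z = 0.046 m): B₁ = 2.62×10⁻⁵ T. Loop 2 (z = 0.046 m): B₂ = 2.62×10⁻⁵ T.
The fields add: B = B₁ + B₂ = 5.25×10⁻⁵ T.

B ≈ 52.5 μT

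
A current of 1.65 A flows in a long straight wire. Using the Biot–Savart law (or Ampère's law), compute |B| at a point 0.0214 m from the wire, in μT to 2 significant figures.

B ≈ 15 μT

For an infinitely long straight wire, B = μ₀I/(2πd).
B = (4π×10⁻⁷ × 1.65) / (2π × 0.0214) = 1.54×10⁻⁵ T.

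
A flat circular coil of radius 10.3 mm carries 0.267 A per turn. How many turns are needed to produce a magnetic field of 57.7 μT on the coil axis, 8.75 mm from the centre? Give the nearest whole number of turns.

For an N-turn coil, B = Nμ₀IR²/[2(R²+z²)^(3/2)]. A single turn gives B₁ = 7.21×10⁻⁶ T with R = 0.0103 m, z = 0.00875 m.
N = B/B₁ = 5.77×10⁻⁵ / 7.21×10⁻⁶ = 8.00.

N = 8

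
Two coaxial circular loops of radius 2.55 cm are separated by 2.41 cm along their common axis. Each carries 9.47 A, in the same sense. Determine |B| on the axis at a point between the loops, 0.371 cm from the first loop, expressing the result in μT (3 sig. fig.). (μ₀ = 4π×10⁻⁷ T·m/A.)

B ≈ 337 μT

Each loop contributes B = μ₀IR²/[2(R²+z²)^(3/2)] on the axis, with z measured from that loop.
Loop 1 (z = 0.00371 m): B₁ = 2.26×10⁻⁴ T. Loop 2 (z = 0.02039 m): B₂ = 1.11×10⁻⁴ T.
The fields add: B = B₁ + B₂ = 3.37×10⁻⁴ T.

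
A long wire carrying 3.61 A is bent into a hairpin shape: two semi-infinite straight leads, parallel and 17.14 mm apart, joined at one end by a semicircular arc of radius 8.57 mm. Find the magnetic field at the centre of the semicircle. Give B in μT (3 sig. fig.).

B ≈ 217 μT

The semicircular arc contributes B_arc = μ₀I·π/(4πR) = μ₀I/(4R) = 1.32×10⁻⁴ T.
Each semi-infinite lead is at perpendicular distance R = 0.00857 m from the centre, with the perpendicular foot at its near end, so it contributes μ₀I/(4πR); both point the same way, together 8.42×10⁻⁵ T.
Arc and leads all point the same direction: B = 1.32×10⁻⁴ + 8.42×10⁻⁵ = 2.17×10⁻⁴ T.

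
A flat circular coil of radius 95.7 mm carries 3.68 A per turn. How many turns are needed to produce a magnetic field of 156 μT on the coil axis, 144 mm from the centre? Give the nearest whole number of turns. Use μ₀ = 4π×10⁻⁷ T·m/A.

For an N-turn coil, B = Nμ₀IR²/[2(R²+z²)^(3/2)]. A single turn gives B₁ = 4.10×10⁻⁶ T with R = 0.0957 m, z = 0.144 m.
N = B/B₁ = 1.56×10⁻⁴ / 4.10×10⁻⁶ = 38.08.

N = 38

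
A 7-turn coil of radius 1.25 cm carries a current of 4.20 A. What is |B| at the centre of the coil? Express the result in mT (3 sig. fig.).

For an N-turn flat coil, B = Nμ₀I/(2R) with R = 0.0125 m.
B = 7 × 2.11×10⁻⁴ T = 1.48×10⁻³ T.

B ≈ 1.48 mT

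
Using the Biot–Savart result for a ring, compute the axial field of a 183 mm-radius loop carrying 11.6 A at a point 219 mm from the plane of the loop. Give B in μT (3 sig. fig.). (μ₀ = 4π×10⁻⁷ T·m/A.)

On the axis of a circular loop, B = μ₀IR² / [2(R²+z²)^(3/2)].
R² + z² = (0.183)² + (0.219)² = 0.08145 m², and (R²+z²)^(3/2) = 2.32×10⁻² m³.
B = (4π×10⁻⁷ × 11.6 × 0.03349) / (2 × 2.32×10⁻²) = 1.05×10⁻⁵ T.

B ≈ 10.5 μT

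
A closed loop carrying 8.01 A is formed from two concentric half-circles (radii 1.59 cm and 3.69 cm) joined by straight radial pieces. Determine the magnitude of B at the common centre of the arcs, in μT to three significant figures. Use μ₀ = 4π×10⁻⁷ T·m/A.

The radial connectors point toward the centre, so dl × r̂ = 0 and they contribute nothing.
Each semicircle gives μ₀I/(4R): inner arc 1.58×10⁻⁴ T, outer arc 6.82×10⁻⁵ T.
The two arcs carry current in opposite angular senses, so their fields oppose: B = |1.58×10⁻⁴ − 6.82×10⁻⁵| = 9.01×10⁻⁵ T.

B ≈ 90.1 μT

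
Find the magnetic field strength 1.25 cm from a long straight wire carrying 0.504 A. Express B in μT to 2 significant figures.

B ≈ 8.1 μT

For an infinitely long straight wire, B = μ₀I/(2πd).
B = (4π×10⁻⁷ × 0.504) / (2π × 0.0125) = 8.06×10⁻⁶ T.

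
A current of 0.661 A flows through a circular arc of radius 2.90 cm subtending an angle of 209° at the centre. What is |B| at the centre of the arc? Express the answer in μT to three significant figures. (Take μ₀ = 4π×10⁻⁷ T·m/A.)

B ≈ 8.31 μT

The Biot–Savart field of a circular arc at its centre is B = μ₀Iφ/(4πR), with φ = 3.648 rad.
B = (4π×10⁻⁷ × 0.661 × 3.648) / (4π × 0.029) = 8.31×10⁻⁶ T.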